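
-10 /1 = -10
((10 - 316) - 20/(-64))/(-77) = 4891/1232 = 3.97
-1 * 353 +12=-341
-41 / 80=-0.51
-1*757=-757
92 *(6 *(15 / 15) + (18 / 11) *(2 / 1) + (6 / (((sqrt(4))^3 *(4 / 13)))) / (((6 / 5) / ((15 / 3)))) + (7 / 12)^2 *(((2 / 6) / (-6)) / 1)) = 3182165 / 1782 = 1785.73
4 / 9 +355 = 3199 / 9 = 355.44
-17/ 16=-1.06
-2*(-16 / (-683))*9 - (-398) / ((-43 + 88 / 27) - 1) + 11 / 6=-4709201 / 563475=-8.36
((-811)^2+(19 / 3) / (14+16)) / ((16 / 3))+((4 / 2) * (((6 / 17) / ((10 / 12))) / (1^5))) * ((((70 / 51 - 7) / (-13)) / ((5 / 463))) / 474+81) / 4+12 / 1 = 87866912069171 / 712327200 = 123351.90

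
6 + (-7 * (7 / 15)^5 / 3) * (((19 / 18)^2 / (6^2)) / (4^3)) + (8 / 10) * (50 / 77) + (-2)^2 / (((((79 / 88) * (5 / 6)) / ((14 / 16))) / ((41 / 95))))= 1678272912675159247 / 196551540662400000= 8.54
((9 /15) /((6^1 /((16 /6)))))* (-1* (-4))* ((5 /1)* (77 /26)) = 616 /39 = 15.79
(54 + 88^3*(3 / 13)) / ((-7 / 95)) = -194286210 / 91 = -2135013.30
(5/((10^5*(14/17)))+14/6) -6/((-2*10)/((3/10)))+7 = 7915651/840000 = 9.42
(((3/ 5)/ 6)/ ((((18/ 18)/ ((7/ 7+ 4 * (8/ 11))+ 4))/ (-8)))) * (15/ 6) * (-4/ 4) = 174/ 11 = 15.82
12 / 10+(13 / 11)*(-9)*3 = -1689 / 55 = -30.71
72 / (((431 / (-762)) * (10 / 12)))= -152.75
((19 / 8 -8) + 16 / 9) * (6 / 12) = -277 / 144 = -1.92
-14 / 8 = -1.75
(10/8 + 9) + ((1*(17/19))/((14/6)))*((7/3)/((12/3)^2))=3133/304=10.31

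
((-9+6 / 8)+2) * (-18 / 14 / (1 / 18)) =144.64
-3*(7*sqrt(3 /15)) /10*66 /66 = -21*sqrt(5) /50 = -0.94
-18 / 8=-9 / 4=-2.25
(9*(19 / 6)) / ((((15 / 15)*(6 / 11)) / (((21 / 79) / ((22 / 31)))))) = 12369 / 632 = 19.57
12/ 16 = 0.75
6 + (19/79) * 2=512/79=6.48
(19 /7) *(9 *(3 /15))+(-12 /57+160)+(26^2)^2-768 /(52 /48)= 3945852497 /8645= 456431.75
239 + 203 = 442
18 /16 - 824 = -822.88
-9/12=-3/4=-0.75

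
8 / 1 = 8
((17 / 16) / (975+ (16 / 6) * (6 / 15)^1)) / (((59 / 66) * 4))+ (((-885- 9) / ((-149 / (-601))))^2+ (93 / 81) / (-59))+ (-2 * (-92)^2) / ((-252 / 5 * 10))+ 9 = 6175821230276105 / 474943392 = 13003278.57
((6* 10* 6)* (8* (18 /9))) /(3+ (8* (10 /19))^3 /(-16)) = -3458.62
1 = 1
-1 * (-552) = 552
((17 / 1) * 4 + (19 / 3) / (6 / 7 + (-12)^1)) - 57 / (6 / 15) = -8783 / 117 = -75.07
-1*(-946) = 946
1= 1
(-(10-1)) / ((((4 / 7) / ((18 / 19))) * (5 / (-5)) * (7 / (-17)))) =-1377 / 38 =-36.24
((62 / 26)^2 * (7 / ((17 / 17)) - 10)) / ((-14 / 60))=86490 / 1183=73.11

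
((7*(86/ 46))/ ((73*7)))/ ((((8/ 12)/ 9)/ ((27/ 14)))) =31347/ 47012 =0.67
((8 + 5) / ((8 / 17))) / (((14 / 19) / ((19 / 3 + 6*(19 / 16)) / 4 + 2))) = 2162485 / 10752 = 201.12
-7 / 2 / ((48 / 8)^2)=-7 / 72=-0.10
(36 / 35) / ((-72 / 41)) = -0.59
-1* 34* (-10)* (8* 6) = 16320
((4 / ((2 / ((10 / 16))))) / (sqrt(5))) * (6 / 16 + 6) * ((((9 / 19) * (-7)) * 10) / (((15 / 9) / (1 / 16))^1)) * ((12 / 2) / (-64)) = 28917 * sqrt(5) / 155648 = 0.42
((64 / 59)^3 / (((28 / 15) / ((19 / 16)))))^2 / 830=136272936960 / 171548230317947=0.00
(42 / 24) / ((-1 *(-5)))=7 / 20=0.35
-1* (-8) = 8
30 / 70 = 3 / 7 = 0.43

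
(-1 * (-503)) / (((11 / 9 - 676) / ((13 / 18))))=-6539 / 12146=-0.54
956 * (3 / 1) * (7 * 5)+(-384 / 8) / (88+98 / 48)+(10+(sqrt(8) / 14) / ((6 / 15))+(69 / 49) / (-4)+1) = 5 * sqrt(2) / 14+42520835495 / 423556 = 100390.62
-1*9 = -9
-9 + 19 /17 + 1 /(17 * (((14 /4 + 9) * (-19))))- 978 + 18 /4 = -15849329 /16150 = -981.38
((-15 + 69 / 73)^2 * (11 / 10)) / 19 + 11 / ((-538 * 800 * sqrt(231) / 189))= 304722 / 26645 - 9 * sqrt(231) / 430400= 11.44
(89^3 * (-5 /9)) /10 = -704969 /18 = -39164.94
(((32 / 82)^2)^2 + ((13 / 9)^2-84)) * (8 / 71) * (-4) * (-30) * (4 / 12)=-84478268480 / 228886641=-369.08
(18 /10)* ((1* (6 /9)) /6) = 1 /5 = 0.20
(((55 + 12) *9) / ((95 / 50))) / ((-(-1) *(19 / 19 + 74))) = 402 / 95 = 4.23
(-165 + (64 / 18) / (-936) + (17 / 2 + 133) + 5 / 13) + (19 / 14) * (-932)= -18987347 / 14742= -1287.98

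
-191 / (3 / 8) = -1528 / 3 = -509.33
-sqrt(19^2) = -19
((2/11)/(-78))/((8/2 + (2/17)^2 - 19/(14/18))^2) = -4092529/731705575029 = -0.00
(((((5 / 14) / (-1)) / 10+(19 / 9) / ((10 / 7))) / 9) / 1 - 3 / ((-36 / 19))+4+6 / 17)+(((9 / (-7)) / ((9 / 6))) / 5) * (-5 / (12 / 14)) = 342016 / 48195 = 7.10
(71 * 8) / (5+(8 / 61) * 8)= 34648 / 369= 93.90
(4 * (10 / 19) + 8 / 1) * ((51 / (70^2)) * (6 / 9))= 1632 / 23275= 0.07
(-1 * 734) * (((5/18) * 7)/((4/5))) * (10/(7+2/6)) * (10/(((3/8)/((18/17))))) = -12845000/187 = -68689.84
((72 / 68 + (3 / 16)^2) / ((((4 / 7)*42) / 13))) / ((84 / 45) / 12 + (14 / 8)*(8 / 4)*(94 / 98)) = 6498765 / 38523904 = 0.17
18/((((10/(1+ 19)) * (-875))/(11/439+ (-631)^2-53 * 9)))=-6284998332/384125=-16361.86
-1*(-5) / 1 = 5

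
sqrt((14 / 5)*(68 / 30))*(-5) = -2*sqrt(357) / 3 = -12.60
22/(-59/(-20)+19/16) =1760/331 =5.32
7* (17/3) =119/3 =39.67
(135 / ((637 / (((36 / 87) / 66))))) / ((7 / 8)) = 2160 / 1422421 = 0.00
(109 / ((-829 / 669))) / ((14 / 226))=-8240073 / 5803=-1419.97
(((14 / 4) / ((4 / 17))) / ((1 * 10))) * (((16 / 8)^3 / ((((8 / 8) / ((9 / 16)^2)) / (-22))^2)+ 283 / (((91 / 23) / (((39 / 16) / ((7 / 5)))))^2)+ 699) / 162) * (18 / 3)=31805510987 / 505774080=62.88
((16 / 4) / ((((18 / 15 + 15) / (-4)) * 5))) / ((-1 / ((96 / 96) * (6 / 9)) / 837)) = 110.22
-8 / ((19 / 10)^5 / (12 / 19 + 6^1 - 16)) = 142400000 / 47045881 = 3.03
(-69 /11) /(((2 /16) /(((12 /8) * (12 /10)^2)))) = -29808 /275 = -108.39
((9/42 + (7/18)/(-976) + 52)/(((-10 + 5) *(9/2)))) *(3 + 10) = -16694743/553392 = -30.17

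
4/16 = 1/4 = 0.25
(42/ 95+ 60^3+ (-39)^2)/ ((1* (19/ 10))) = 114484.97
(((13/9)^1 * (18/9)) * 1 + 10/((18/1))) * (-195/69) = -2015/207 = -9.73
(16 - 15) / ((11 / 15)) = 15 / 11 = 1.36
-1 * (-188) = 188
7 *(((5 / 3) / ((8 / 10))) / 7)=25 / 12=2.08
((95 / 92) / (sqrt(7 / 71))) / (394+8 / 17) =1615*sqrt(497) / 4318664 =0.01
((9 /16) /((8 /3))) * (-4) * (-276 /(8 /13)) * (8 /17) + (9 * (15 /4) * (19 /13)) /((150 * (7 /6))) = 11037087 /61880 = 178.36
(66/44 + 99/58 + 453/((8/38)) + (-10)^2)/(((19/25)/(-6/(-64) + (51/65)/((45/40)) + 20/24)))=4419309625/916864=4820.03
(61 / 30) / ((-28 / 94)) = -2867 / 420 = -6.83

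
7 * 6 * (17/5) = 714/5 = 142.80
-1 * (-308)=308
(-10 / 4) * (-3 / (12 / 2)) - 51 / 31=-49 / 124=-0.40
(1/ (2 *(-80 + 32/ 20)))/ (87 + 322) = -0.00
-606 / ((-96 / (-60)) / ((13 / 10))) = -3939 / 8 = -492.38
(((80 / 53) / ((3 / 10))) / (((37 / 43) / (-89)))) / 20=-153080 / 5883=-26.02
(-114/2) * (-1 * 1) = 57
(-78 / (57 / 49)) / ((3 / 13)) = -16562 / 57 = -290.56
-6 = -6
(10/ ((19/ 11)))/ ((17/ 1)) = 110/ 323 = 0.34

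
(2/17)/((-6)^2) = 1/306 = 0.00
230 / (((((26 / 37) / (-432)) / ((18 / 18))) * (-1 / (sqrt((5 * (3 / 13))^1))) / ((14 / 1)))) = 25734240 * sqrt(195) / 169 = 2126385.23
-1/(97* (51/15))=-5/1649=-0.00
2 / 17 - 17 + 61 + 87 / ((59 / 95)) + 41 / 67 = 12419708 / 67201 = 184.81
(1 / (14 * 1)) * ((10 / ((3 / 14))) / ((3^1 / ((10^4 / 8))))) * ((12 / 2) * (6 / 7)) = 50000 / 7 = 7142.86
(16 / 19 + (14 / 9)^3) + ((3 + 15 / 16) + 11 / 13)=27052145 / 2881008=9.39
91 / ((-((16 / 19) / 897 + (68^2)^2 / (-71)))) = 110114823 / 364402790032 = 0.00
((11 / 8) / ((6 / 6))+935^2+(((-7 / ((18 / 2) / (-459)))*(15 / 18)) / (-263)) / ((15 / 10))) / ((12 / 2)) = 145704.27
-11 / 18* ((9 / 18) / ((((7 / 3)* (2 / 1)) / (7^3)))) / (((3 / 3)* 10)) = -2.25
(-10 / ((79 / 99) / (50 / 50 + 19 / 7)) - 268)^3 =-5262939268816384 / 169112377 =-31120958.51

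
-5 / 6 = -0.83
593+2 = 595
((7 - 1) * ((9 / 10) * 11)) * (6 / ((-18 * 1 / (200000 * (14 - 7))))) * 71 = -1968120000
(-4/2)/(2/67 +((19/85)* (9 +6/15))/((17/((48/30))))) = -2420375/275449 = -8.79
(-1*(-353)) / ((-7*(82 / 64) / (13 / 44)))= -36712 / 3157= -11.63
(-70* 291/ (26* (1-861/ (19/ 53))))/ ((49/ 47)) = 0.31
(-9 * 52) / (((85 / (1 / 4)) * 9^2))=-13 / 765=-0.02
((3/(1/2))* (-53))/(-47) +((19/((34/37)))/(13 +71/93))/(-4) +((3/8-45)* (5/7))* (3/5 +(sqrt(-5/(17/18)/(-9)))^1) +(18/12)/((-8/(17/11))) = -15* sqrt(170)/8-1172186223/89999360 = -37.47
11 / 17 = 0.65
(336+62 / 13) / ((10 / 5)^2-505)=-4430 / 6513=-0.68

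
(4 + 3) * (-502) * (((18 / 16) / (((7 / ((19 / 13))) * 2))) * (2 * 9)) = -386289 / 52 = -7428.63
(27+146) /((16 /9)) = 1557 /16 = 97.31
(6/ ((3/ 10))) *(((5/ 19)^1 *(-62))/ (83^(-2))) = -2247989.47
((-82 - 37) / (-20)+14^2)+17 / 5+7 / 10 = 4121 / 20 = 206.05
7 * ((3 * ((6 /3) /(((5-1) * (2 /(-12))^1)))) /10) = -63 /10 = -6.30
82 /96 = 41 /48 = 0.85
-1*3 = -3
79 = 79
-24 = -24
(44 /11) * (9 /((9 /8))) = 32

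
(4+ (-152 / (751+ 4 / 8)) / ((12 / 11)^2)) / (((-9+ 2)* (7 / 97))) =-7.58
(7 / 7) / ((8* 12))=1 / 96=0.01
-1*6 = -6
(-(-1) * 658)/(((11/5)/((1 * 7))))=23030/11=2093.64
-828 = -828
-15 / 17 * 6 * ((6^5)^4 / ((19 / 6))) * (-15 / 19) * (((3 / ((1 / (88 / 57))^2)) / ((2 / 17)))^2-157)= 13651327319932185338393395200 / 799779977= 17068853575378000915.36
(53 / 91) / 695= 53 / 63245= 0.00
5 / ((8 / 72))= 45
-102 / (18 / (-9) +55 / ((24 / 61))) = -2448 / 3307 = -0.74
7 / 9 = 0.78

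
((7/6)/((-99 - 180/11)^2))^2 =717409/93357451811556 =0.00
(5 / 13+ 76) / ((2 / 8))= 3972 / 13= 305.54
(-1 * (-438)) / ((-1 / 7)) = -3066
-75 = -75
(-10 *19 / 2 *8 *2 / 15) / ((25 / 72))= -291.84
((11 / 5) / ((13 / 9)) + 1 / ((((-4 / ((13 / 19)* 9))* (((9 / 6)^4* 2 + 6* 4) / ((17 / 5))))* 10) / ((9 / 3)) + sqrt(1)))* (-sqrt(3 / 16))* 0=0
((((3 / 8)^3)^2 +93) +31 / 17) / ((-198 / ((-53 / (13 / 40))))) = 111985958065 / 1433862144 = 78.10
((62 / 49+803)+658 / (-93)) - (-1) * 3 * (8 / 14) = 3640607 / 4557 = 798.90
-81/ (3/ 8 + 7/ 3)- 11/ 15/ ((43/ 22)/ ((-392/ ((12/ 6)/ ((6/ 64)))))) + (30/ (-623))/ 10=-160325833/ 6965140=-23.02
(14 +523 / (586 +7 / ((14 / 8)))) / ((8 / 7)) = 61481 / 4720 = 13.03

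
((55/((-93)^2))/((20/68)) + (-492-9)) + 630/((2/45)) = 118266613/8649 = 13674.02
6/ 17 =0.35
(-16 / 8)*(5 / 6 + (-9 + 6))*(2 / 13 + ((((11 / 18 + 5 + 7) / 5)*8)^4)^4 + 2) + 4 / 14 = 3271865584006460797336.19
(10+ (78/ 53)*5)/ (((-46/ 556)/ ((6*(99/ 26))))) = -3302640/ 689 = -4793.38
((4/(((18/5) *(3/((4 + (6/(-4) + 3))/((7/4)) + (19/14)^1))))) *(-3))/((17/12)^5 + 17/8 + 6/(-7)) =-8709120/12147383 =-0.72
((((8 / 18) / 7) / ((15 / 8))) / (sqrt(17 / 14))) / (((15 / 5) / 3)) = 32 *sqrt(238) / 16065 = 0.03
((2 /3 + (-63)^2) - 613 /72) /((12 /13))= 3707639 /864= 4291.25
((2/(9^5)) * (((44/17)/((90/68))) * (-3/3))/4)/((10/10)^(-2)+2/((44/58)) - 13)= 484/273692115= 0.00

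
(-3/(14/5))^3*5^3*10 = -2109375/1372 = -1537.45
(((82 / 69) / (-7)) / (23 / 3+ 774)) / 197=-82 / 74376365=-0.00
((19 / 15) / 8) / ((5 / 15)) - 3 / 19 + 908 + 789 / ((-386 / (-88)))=159616113 / 146680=1088.19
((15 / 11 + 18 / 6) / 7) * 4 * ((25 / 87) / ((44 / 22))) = 800 / 2233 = 0.36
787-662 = 125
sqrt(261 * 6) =3 * sqrt(174) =39.57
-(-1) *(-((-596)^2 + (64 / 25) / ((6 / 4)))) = -355217.71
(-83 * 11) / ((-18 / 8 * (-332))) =-11 / 9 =-1.22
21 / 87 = 7 / 29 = 0.24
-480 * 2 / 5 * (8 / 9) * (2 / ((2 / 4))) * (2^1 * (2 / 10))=-4096 / 15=-273.07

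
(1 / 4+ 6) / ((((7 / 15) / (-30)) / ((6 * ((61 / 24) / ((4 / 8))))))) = -343125 / 28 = -12254.46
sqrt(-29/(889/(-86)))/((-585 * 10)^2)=sqrt(2217166)/30423802500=0.00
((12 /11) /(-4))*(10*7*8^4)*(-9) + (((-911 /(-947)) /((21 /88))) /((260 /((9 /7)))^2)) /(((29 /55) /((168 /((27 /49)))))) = 179649690428892 /255268585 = 703767.33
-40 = -40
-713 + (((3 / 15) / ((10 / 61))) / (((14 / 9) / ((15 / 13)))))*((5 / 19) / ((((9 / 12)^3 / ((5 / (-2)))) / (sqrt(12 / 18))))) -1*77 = -790 -2440*sqrt(6) / 5187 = -791.15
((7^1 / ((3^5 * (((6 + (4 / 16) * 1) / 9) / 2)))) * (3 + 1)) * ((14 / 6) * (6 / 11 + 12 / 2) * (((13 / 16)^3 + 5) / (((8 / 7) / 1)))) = 24.55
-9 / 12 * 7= -21 / 4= -5.25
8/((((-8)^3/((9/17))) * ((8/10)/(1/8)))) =-45/34816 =-0.00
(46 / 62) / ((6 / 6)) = 23 / 31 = 0.74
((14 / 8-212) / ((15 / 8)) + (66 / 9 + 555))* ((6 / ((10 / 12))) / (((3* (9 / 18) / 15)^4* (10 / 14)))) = 45380160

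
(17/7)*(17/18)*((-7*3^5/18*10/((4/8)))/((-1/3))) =13005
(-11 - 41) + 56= 4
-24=-24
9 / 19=0.47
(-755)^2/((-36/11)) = -6270275/36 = -174174.31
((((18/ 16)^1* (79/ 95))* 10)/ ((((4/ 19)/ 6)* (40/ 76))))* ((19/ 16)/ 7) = 770013/ 8960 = 85.94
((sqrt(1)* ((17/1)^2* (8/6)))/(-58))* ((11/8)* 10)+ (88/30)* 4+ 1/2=-11472/145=-79.12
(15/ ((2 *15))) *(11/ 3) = 11/ 6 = 1.83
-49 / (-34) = 49 / 34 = 1.44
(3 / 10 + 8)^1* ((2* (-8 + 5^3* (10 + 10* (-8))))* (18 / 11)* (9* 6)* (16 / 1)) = -11304966528 / 55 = -205544845.96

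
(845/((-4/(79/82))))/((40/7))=-35.62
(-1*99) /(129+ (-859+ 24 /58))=2871 /21158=0.14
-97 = -97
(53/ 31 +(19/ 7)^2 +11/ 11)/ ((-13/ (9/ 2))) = -137763/ 39494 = -3.49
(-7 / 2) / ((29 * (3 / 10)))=-35 / 87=-0.40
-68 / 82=-34 / 41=-0.83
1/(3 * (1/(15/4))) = 5/4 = 1.25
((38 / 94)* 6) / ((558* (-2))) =-19 / 8742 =-0.00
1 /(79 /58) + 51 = 4087 /79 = 51.73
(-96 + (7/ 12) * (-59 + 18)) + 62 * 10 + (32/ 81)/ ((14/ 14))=162155/ 324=500.48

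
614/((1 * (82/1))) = 7.49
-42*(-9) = 378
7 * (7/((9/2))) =98/9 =10.89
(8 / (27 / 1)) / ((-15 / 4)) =-32 / 405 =-0.08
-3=-3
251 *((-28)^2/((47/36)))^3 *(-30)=-169297547396382720/103823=-1630636250121.68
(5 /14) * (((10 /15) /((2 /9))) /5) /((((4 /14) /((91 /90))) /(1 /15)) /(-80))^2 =463736 /6075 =76.34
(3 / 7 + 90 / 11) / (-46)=-663 / 3542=-0.19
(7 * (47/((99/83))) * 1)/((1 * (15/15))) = 27307/99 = 275.83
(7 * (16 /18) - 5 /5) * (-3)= -47 /3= -15.67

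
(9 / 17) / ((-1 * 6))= -3 / 34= -0.09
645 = 645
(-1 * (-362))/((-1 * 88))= -181/44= -4.11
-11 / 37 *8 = -88 / 37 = -2.38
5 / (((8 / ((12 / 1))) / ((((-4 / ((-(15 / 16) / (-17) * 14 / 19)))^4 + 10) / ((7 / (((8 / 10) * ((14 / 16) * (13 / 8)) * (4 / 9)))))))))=74186247741144929 / 1458607500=50861008.01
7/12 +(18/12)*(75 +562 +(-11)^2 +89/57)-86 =1053.93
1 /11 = 0.09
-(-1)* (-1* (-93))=93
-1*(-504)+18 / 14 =505.29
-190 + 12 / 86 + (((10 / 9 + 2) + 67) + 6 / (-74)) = -1715852 / 14319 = -119.83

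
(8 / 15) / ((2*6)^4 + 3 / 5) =8 / 311049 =0.00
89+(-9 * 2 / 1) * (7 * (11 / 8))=-337 / 4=-84.25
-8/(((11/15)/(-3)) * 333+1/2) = 80/809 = 0.10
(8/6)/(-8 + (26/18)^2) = -108/479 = -0.23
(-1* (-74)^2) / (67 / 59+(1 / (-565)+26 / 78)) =-547627380 / 146723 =-3732.39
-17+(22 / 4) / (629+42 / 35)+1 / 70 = -1872307 / 110285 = -16.98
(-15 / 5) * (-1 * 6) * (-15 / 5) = -54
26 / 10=13 / 5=2.60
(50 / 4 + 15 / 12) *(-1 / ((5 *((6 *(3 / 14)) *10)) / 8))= -77 / 45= -1.71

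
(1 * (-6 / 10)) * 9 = -27 / 5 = -5.40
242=242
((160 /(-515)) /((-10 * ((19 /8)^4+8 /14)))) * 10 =917504 /95648993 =0.01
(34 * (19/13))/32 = 1.55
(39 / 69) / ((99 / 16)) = 0.09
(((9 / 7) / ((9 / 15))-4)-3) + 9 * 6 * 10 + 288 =5762 / 7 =823.14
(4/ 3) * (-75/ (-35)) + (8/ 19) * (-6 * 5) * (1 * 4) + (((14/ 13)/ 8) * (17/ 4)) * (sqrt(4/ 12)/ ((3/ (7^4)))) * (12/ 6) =-6340/ 133 + 285719 * sqrt(3)/ 936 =481.05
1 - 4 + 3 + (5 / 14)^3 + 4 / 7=1693 / 2744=0.62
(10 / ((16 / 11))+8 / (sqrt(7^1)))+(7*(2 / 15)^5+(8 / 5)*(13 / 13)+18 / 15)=8*sqrt(7) / 7+58777417 / 6075000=12.70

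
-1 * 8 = -8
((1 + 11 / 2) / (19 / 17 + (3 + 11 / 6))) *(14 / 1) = 9282 / 607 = 15.29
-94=-94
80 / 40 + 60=62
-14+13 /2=-15 /2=-7.50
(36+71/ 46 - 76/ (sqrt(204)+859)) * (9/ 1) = 1368 * sqrt(51)/ 737677+11438686035/ 33933142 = 337.11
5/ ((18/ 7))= 35/ 18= 1.94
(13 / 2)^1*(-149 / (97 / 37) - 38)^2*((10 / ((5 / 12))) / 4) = 3300242439 / 9409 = 350753.79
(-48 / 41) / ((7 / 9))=-432 / 287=-1.51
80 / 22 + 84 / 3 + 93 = 1371 / 11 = 124.64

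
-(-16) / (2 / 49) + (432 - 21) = 803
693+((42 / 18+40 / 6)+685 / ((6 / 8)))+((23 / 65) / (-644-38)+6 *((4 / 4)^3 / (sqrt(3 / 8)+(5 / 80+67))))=247325153579783 / 153102476670-384 *sqrt(6) / 1151233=1615.42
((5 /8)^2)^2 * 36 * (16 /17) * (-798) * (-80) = 11221875 /34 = 330055.15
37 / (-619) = -37 / 619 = -0.06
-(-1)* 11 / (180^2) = 11 / 32400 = 0.00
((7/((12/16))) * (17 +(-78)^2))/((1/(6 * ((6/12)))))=170828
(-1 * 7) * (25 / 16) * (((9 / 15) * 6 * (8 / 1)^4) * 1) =-161280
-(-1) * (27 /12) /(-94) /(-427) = 9 /160552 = 0.00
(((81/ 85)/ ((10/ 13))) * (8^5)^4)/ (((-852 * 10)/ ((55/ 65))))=-21401105429264596992/ 150875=-141846597708464.60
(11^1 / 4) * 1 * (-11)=-121 / 4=-30.25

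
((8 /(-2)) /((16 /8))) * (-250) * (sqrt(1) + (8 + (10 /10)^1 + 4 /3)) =17000 /3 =5666.67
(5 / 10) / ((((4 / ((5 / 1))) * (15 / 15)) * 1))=5 / 8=0.62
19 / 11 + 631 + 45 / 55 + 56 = 7585 / 11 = 689.55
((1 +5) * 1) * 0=0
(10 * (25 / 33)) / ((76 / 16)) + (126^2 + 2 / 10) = 49776887 / 3135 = 15877.79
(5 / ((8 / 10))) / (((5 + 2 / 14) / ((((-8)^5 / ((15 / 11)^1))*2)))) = -1576960 / 27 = -58405.93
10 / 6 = 5 / 3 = 1.67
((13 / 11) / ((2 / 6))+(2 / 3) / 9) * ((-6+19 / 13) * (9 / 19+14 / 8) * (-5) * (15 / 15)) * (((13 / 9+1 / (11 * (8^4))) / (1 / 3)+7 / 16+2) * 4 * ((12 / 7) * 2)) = 3773063503625 / 222469632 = 16959.90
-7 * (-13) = 91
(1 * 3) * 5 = 15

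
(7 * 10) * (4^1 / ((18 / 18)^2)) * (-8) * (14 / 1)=-31360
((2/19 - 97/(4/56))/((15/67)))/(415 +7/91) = -374530/25631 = -14.61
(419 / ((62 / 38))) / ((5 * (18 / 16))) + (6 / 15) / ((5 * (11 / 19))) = 3513442 / 76725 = 45.79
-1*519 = -519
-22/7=-3.14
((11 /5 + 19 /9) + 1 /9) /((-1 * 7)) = -199 /315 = -0.63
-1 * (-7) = 7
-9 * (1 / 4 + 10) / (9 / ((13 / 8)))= -16.66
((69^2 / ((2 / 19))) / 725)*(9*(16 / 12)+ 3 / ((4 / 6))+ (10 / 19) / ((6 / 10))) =3143847 / 2900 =1084.09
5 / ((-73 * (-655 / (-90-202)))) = -4 / 131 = -0.03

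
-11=-11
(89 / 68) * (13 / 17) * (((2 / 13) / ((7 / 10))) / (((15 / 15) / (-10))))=-4450 / 2023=-2.20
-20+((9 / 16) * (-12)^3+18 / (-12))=-1987 / 2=-993.50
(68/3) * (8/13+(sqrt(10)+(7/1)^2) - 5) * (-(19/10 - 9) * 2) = 4828 * sqrt(10)/15+560048/39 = 15378.04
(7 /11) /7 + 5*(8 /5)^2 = 709 /55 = 12.89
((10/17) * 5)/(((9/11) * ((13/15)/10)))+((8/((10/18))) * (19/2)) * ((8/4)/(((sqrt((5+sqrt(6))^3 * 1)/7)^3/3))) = 1407672/(5 * (sqrt(6)+5)^(9/2))+27500/663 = 74.97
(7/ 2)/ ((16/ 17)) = 119/ 32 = 3.72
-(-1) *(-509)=-509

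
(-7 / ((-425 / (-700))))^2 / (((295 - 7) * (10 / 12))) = 2401 / 4335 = 0.55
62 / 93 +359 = 1079 / 3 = 359.67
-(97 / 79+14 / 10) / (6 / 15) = -519 / 79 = -6.57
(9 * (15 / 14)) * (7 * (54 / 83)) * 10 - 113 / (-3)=118729 / 249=476.82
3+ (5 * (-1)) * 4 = -17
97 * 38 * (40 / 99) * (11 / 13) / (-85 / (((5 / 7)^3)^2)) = -460750000 / 234003861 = -1.97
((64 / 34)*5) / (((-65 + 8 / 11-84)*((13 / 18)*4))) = -7920 / 360451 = -0.02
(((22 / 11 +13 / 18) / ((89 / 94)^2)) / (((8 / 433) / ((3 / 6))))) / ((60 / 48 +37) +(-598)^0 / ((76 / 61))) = 127214101 / 60453072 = 2.10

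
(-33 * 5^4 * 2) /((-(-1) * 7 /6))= -247500 /7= -35357.14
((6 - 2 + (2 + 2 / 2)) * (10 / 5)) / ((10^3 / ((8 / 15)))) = 14 / 1875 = 0.01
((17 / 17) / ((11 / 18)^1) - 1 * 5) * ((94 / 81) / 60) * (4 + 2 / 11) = -0.27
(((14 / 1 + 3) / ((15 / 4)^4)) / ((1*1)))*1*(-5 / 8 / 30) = -272 / 151875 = -0.00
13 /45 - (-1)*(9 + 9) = 823 /45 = 18.29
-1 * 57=-57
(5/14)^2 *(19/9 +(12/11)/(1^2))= 0.41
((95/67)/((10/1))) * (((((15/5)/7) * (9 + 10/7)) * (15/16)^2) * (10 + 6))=8.91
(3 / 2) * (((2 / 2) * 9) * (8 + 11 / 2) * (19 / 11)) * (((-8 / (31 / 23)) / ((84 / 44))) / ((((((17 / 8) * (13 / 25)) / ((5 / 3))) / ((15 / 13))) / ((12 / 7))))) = -12742920000 / 4364087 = -2919.95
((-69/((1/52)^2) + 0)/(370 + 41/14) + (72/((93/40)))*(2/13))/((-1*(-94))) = -482256/91481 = -5.27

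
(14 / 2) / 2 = 7 / 2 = 3.50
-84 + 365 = 281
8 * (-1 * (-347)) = 2776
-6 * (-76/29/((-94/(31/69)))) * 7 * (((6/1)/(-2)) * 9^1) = 445284/31349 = 14.20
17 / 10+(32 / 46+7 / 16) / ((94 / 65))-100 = -16866443 / 172960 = -97.52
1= 1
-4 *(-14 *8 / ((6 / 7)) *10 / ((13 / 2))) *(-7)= -219520 / 39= -5628.72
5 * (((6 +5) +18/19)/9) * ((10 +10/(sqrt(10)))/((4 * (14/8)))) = 1135 * sqrt(10)/1197 +11350/1197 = 12.48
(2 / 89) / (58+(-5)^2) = 0.00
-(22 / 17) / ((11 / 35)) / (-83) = 70 / 1411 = 0.05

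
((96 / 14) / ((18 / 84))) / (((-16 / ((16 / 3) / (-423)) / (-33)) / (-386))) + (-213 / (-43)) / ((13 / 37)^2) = 1110727355 / 3073941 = 361.34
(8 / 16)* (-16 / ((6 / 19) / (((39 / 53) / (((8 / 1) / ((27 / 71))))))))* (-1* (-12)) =-40014 / 3763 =-10.63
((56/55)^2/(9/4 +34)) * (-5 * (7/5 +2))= -213248/438625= -0.49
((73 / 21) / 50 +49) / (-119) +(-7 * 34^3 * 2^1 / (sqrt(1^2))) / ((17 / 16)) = -64710157123 / 124950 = -517888.41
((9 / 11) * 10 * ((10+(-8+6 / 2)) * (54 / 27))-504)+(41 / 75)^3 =-1958429369 / 4640625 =-422.02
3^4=81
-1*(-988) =988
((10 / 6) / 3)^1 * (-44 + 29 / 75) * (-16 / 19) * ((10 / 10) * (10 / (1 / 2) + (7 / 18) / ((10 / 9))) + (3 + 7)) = 7941988 / 12825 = 619.26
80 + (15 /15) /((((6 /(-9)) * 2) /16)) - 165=-97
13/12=1.08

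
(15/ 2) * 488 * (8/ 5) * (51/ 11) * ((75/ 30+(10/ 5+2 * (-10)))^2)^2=17238442986/ 11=1567131180.55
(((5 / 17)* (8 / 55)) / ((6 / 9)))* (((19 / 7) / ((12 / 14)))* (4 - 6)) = -76 / 187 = -0.41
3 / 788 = 0.00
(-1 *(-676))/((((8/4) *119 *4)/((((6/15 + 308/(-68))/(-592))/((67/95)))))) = 1127061/160480544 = 0.01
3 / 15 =1 / 5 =0.20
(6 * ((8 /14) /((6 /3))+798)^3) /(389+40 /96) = 12563240937984 /1602839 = 7838117.83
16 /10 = 8 /5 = 1.60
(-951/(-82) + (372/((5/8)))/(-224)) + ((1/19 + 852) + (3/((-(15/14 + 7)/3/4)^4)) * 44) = 13388918624710271/8890972595330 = 1505.90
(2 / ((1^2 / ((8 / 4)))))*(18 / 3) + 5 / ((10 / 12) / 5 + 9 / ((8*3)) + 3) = 432 / 17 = 25.41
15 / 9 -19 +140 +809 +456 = 4163 / 3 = 1387.67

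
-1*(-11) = 11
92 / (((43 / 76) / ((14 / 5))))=97888 / 215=455.29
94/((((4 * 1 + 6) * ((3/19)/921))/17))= 4660567/5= 932113.40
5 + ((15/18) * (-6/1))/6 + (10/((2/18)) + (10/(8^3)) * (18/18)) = 72335/768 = 94.19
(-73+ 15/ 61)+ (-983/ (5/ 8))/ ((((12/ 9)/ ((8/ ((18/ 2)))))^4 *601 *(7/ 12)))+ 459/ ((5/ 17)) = 51515192021/ 34644645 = 1486.96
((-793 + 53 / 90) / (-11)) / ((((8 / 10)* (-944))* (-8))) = 71317 / 5981184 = 0.01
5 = 5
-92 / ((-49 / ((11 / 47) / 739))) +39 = 66375775 / 1701917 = 39.00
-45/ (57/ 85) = -1275/ 19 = -67.11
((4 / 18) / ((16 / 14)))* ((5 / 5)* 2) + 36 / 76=0.86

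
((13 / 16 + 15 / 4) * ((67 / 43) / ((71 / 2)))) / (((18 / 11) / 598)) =16086499 / 219816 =73.18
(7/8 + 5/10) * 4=5.50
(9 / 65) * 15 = 27 / 13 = 2.08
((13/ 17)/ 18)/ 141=13/ 43146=0.00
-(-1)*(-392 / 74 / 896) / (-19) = 7 / 22496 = 0.00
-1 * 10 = -10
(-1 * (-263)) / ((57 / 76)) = 1052 / 3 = 350.67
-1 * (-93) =93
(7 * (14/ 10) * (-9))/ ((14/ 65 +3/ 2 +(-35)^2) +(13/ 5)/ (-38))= -108927/ 1514909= -0.07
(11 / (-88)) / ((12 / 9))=-3 / 32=-0.09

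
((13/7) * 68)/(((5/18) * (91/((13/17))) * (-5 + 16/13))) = -12168/12005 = -1.01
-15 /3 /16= -5 /16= -0.31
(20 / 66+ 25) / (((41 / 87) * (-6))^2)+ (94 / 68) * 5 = 38010305 / 3772164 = 10.08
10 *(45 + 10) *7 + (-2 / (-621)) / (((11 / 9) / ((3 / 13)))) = 12662652 / 3289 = 3850.00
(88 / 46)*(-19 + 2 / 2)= -792 / 23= -34.43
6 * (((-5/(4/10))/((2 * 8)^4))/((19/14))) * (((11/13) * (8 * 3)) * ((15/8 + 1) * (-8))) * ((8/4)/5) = 79695/505856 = 0.16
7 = 7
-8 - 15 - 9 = -32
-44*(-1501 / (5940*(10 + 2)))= 1501 / 1620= 0.93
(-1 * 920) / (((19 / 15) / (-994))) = 13717200 / 19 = 721957.89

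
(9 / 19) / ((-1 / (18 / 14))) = -81 / 133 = -0.61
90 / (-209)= -0.43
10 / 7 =1.43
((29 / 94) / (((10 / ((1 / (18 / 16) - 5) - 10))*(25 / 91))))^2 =112327533409 / 44732250000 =2.51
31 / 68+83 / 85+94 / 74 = 33999 / 12580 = 2.70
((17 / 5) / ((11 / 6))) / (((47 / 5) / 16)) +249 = 130365 / 517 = 252.16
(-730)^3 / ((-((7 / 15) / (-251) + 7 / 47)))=34419251617500 / 13013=2644989750.06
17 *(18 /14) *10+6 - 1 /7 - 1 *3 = 1550 /7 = 221.43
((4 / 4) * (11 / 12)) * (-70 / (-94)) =385 / 564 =0.68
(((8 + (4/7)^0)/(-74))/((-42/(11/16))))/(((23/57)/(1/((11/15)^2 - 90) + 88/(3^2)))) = 0.05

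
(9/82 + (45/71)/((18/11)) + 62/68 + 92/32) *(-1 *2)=-8.57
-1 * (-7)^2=-49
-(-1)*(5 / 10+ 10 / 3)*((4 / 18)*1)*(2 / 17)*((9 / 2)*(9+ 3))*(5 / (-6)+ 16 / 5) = 12.81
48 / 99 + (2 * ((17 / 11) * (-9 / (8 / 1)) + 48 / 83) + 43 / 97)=-1479853 / 1062732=-1.39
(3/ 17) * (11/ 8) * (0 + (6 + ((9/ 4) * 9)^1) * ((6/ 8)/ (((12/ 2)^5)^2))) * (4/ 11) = 35/ 1218281472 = 0.00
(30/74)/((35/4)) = 12/259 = 0.05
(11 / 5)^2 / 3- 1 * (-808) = 60721 / 75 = 809.61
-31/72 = -0.43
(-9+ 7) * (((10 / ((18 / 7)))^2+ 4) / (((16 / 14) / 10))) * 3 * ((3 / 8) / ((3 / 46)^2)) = -28679735 / 324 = -88517.70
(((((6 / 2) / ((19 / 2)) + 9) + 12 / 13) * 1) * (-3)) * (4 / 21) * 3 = -30348 / 1729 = -17.55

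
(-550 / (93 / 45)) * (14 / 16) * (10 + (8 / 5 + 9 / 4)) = -1599675 / 496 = -3225.15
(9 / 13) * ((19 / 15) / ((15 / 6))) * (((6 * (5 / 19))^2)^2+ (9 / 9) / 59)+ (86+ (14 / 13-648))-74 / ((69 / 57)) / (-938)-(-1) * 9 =-779830643235888 / 1418720532775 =-549.67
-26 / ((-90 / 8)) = 104 / 45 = 2.31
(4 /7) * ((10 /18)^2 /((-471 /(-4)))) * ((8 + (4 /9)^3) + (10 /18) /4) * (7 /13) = 2398900 /361557027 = 0.01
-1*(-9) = 9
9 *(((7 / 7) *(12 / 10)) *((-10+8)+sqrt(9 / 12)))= -108 / 5+27 *sqrt(3) / 5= -12.25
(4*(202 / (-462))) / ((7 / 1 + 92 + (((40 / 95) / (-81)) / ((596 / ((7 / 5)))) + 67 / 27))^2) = -44257808390175 / 260611761581236373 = -0.00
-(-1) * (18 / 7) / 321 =6 / 749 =0.01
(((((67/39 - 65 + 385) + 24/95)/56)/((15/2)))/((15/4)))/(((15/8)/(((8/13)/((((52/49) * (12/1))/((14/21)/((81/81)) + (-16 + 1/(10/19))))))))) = -517719034/7315059375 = -0.07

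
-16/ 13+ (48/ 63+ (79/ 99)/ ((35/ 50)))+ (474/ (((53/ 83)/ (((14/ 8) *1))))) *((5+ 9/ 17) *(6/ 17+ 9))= 174913977787/ 2603601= 67181.56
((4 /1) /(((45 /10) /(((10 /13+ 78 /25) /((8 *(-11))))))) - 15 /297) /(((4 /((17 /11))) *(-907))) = 5457 /142671100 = 0.00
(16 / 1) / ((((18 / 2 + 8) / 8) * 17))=128 / 289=0.44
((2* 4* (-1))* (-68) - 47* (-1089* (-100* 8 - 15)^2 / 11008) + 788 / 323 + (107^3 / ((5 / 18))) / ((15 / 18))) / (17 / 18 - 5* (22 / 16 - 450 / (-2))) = -7410.82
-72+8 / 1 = -64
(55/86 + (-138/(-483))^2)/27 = 1013/37926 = 0.03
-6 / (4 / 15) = -45 / 2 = -22.50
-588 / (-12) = 49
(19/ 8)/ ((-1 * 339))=-19/ 2712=-0.01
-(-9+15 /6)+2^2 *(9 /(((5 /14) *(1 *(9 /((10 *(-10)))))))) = -1113.50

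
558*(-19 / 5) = -10602 / 5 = -2120.40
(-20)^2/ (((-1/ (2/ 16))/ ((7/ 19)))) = -18.42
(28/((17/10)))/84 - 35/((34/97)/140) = -712940/51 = -13979.22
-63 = -63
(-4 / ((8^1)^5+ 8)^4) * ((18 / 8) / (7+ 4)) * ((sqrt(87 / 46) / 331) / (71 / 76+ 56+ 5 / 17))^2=-282663 / 75641412123051064278382046411264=-0.00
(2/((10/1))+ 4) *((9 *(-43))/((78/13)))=-2709/10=-270.90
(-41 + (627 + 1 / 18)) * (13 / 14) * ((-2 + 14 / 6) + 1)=19591 / 27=725.59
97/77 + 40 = 3177/77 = 41.26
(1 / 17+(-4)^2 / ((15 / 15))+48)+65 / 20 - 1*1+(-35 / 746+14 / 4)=69.76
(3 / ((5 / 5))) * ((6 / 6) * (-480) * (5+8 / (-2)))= -1440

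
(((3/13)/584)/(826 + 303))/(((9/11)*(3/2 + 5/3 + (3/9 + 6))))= 11/244283988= 0.00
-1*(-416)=416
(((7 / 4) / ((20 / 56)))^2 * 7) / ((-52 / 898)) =-7546343 / 2600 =-2902.44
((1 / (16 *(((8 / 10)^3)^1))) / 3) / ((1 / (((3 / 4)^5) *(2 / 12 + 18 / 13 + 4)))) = 1461375 / 27262976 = 0.05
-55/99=-0.56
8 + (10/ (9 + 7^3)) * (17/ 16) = 8.03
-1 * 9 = -9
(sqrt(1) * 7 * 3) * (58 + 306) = 7644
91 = 91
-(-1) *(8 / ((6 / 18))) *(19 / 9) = 152 / 3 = 50.67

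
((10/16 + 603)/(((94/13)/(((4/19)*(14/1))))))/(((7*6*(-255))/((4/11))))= -5707/683145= -0.01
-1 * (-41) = 41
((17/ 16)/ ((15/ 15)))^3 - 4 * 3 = -44239/ 4096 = -10.80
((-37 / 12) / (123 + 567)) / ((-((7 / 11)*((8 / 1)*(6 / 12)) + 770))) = 407 / 70363440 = 0.00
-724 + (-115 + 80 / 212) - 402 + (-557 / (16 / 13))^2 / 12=2576907077 / 162816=15827.11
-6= -6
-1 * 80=-80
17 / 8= 2.12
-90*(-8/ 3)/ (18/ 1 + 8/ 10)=600/ 47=12.77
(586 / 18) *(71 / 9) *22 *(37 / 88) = 769711 / 324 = 2375.65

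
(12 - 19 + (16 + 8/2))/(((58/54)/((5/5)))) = 351/29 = 12.10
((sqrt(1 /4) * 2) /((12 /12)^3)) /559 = 1 /559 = 0.00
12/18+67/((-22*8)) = 151/528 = 0.29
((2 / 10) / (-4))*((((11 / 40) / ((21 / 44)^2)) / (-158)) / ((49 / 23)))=30613 / 170711100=0.00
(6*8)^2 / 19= 2304 / 19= 121.26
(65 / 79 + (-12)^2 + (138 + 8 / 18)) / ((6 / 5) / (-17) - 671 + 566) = -17119255 / 6349941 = -2.70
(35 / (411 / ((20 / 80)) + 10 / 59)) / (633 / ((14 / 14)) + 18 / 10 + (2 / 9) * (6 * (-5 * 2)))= 75 / 2189564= 0.00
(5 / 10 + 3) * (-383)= -2681 / 2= -1340.50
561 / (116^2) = 561 / 13456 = 0.04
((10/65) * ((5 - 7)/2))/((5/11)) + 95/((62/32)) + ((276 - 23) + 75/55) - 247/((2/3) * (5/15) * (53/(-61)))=3717670903/2349490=1582.33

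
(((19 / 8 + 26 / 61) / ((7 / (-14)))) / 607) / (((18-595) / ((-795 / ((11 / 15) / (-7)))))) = 114110325 / 940041476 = 0.12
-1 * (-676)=676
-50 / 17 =-2.94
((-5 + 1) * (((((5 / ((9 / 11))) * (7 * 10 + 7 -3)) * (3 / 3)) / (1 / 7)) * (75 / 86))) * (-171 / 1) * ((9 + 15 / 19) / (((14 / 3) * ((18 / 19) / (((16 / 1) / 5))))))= 575335200 / 43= 13379888.37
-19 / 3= -6.33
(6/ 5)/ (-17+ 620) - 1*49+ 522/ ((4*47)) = -4366537/ 94470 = -46.22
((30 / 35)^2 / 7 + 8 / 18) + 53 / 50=1.61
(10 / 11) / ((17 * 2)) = 5 / 187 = 0.03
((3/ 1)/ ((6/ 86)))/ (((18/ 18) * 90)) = 43/ 90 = 0.48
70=70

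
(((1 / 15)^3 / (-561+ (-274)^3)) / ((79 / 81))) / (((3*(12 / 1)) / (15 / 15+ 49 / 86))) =-0.00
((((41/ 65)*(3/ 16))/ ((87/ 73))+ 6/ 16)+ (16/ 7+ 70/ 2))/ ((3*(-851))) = -7971881/ 538989360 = -0.01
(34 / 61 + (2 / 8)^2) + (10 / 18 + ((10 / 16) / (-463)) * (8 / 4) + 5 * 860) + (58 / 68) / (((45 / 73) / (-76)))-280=1353743991427 / 345694320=3916.01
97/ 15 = 6.47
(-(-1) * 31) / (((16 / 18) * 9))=31 / 8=3.88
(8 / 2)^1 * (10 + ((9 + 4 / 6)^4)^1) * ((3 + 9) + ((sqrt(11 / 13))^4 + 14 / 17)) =110176127236 / 232713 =473442.08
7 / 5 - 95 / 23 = -314 / 115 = -2.73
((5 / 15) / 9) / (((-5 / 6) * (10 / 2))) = -2 / 225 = -0.01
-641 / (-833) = 641 / 833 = 0.77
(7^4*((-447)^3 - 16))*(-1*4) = 857777792956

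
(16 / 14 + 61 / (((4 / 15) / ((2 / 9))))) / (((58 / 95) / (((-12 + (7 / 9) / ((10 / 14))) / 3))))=-20365207 / 65772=-309.63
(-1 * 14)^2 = 196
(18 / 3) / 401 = 6 / 401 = 0.01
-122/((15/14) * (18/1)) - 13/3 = -1439/135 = -10.66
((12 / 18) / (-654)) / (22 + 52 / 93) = -31 / 686046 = -0.00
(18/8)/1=9/4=2.25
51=51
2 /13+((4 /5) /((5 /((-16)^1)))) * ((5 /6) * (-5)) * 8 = 3334 /39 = 85.49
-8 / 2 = -4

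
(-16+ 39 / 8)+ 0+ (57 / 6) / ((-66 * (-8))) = -11729 / 1056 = -11.11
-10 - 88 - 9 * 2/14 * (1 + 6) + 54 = -53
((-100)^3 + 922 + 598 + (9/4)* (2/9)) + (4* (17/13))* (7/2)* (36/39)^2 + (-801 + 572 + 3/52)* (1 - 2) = -8772488813/8788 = -998234.96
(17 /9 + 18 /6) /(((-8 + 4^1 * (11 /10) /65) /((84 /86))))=-100100 /166281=-0.60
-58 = -58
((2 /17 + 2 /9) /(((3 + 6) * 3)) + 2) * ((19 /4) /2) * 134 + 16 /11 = 641.96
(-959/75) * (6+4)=-1918/15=-127.87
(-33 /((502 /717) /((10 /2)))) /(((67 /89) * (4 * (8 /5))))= -52645725 /1076288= -48.91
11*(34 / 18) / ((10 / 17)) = 3179 / 90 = 35.32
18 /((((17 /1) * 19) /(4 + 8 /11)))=936 /3553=0.26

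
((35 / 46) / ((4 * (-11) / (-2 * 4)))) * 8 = 280 / 253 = 1.11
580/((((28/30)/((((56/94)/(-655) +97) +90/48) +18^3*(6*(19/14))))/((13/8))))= 463935282176535/9654176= 48055399.26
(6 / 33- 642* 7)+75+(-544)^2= 3206689 / 11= 291517.18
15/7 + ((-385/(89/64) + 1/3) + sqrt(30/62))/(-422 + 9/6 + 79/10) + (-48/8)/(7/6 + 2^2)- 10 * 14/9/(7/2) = -1001414236/358584471- 5 * sqrt(465)/63953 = -2.79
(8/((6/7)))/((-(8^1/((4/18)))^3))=-7/34992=-0.00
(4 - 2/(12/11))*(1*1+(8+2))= 143/6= 23.83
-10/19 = -0.53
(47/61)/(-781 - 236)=-47/62037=-0.00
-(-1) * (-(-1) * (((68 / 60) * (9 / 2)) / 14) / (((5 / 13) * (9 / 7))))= 221 / 300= 0.74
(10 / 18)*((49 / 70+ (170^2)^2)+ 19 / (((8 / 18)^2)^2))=1069069424191 / 2304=464005826.47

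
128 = 128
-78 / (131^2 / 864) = -67392 / 17161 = -3.93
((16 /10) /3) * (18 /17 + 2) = 416 /255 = 1.63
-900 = -900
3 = 3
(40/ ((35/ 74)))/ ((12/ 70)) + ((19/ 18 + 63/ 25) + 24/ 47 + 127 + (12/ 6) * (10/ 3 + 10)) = 651.09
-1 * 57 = -57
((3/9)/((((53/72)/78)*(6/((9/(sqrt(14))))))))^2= 3942432/19663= 200.50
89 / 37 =2.41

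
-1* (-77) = 77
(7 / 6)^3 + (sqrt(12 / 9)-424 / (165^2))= 2 * sqrt(3) / 3 + 1027399 / 653400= 2.73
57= 57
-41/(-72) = 41/72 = 0.57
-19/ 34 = -0.56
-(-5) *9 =45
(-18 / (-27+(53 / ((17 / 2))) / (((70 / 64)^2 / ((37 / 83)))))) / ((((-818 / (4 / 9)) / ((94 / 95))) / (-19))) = 0.01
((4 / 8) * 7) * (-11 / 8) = -4.81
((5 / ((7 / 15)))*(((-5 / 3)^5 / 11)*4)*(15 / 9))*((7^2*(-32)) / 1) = 350000000 / 2673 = 130939.02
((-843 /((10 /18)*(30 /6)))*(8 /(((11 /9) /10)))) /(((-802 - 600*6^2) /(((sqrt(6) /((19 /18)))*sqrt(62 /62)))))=9832752*sqrt(6) /11705045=2.06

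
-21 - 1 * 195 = -216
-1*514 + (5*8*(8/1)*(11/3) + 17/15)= 9907/15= 660.47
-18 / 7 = -2.57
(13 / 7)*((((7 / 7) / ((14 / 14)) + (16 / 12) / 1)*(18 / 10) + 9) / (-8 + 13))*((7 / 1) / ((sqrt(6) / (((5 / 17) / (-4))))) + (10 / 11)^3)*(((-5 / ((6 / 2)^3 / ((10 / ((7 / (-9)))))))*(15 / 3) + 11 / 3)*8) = 2720640 / 5929-31174*sqrt(6) / 595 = 330.53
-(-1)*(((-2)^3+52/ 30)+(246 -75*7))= -4279/ 15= -285.27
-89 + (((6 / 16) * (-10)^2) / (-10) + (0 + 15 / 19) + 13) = -6001 / 76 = -78.96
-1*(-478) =478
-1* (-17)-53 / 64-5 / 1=715 / 64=11.17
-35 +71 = 36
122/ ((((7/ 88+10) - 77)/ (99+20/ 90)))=-9587248/ 53001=-180.89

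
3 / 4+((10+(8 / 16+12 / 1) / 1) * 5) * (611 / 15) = 4583.25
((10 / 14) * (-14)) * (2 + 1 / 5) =-22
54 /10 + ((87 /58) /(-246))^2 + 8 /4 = 995157 /134480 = 7.40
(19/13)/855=1/585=0.00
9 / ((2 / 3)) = 27 / 2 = 13.50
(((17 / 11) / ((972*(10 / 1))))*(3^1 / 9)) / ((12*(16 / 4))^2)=17 / 739031040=0.00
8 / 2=4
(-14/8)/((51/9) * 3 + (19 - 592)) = 7/2224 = 0.00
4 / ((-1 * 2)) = -2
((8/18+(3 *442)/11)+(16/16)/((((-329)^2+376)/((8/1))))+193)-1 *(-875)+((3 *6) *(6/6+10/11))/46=294246838343/247320909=1189.74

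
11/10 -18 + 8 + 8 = -9/10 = -0.90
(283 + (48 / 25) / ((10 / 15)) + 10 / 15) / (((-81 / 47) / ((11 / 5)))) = -11110847 / 30375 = -365.79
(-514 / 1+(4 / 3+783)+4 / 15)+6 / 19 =25737 / 95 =270.92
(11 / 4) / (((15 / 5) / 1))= 11 / 12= 0.92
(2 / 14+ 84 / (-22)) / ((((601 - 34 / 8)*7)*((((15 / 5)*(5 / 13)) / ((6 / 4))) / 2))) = -14716 / 6432965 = -0.00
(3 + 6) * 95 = 855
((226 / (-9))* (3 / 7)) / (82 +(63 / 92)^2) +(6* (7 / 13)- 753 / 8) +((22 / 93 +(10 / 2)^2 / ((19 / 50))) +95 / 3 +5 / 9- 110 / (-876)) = 1445147300881645 / 196642797289848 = 7.35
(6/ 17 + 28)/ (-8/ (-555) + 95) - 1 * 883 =-882.70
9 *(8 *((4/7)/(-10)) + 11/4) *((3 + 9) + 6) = 26001/70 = 371.44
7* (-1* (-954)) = 6678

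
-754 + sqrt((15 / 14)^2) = -10541 / 14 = -752.93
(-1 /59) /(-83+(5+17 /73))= 73 /334943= 0.00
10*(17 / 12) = 85 / 6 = 14.17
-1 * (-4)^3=64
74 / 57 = 1.30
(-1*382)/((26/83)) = -15853/13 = -1219.46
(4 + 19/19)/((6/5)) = 25/6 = 4.17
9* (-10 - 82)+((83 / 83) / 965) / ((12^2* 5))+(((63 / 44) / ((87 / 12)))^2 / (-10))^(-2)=78935970184012729 / 1216128589200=64907.59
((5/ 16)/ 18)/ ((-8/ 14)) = -35/ 1152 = -0.03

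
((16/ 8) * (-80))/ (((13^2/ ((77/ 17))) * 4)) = -3080/ 2873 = -1.07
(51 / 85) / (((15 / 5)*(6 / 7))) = 7 / 30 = 0.23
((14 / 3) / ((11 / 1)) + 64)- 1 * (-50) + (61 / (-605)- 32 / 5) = 107.92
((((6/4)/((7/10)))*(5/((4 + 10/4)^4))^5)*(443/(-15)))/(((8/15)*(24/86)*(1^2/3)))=-0.00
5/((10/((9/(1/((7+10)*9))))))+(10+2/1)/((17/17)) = 1401/2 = 700.50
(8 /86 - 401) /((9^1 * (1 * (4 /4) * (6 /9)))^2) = -11.14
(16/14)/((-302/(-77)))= 44/151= 0.29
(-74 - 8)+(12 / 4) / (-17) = -1397 / 17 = -82.18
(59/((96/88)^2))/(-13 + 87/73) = -521147/124128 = -4.20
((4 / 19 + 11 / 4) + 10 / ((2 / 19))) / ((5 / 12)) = 4467 / 19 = 235.11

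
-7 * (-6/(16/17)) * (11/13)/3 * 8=1309/13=100.69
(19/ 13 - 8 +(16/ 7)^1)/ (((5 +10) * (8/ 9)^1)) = -1161/ 3640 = -0.32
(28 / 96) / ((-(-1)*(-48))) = -7 / 1152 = -0.01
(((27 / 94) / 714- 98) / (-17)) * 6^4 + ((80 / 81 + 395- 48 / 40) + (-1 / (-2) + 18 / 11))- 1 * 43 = 6629078112983 / 847171710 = 7824.95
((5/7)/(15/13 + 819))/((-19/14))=-65/101289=-0.00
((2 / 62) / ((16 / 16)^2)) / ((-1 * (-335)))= 1 / 10385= 0.00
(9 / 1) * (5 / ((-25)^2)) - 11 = -1366 / 125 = -10.93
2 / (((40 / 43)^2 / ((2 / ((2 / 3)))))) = 5547 / 800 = 6.93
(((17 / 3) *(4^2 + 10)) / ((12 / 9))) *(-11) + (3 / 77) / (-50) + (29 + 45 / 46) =-1185.52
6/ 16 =3/ 8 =0.38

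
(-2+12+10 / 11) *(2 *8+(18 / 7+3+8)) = 322.60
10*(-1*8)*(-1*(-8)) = -640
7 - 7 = 0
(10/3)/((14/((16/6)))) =40/63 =0.63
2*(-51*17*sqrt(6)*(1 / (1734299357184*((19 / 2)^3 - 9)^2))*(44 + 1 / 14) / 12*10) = -1445*sqrt(6) / 28323222180156288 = -0.00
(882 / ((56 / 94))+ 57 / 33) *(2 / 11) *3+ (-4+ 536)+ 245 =191844 / 121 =1585.49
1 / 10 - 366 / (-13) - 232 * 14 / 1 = -418567 / 130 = -3219.75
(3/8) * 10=15/4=3.75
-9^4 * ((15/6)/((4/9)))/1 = -295245/8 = -36905.62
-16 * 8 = -128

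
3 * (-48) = -144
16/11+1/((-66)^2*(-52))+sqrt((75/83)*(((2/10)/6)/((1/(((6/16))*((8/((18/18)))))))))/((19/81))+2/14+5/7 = 81*sqrt(2490)/3154+3665369/1585584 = 3.59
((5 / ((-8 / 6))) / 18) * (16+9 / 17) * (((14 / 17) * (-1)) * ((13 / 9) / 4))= 127855 / 124848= 1.02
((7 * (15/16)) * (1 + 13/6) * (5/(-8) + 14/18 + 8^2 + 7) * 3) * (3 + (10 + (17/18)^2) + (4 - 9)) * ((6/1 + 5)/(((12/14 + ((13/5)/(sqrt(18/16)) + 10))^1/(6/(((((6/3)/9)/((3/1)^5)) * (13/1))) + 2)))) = 2364619450969612375/110824077312 - 174235117439866175 * sqrt(2)/51149574144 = 16519339.05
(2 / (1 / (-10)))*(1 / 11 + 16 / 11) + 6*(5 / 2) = -175 / 11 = -15.91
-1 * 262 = -262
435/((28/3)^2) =4.99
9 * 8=72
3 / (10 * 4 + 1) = 3 / 41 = 0.07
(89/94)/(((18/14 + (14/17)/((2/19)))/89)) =9.25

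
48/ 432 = 1/ 9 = 0.11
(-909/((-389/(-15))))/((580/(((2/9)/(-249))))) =101/1872646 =0.00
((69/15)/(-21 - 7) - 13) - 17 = -4223/140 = -30.16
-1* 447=-447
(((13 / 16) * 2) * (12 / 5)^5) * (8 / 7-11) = -27900288 / 21875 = -1275.44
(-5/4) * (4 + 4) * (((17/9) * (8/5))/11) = -272/99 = -2.75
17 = 17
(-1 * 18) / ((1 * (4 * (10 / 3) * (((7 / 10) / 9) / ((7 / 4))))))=-243 / 8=-30.38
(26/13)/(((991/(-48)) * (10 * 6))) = -8/4955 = -0.00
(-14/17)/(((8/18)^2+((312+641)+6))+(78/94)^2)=-1252503/1459887376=-0.00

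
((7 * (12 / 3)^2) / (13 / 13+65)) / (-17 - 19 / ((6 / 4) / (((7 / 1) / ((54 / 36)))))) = -168 / 7535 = -0.02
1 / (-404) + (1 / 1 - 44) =-43.00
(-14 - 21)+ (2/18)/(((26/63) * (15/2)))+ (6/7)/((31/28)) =-206678/6045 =-34.19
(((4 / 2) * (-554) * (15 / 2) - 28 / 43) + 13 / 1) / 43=-356799 / 1849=-192.97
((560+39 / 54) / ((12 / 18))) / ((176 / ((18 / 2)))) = 30279 / 704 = 43.01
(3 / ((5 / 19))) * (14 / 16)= 399 / 40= 9.98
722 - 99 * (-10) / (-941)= 678412 / 941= 720.95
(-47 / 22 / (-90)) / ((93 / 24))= 94 / 15345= 0.01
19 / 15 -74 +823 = 11254 / 15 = 750.27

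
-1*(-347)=347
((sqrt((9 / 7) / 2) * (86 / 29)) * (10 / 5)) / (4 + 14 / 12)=1548 * sqrt(14) / 6293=0.92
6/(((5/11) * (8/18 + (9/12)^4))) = 152064/8765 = 17.35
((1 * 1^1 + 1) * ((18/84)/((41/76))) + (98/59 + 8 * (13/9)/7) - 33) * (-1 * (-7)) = -4403323/21771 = -202.26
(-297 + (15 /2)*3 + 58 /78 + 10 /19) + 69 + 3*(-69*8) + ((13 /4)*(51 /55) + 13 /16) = -1210523893 /652080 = -1856.40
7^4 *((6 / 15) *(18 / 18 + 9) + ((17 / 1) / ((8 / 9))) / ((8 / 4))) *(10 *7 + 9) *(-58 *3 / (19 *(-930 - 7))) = 3580949841 / 142424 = 25142.88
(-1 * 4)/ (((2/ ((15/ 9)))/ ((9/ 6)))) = -5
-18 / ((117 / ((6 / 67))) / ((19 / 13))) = -228 / 11323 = -0.02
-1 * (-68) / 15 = 68 / 15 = 4.53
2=2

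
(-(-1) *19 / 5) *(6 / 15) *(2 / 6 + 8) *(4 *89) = 13528 / 3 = 4509.33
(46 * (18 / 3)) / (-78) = -46 / 13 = -3.54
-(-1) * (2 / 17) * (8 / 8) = 2 / 17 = 0.12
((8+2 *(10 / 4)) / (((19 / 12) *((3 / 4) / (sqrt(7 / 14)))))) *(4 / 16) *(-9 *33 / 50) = -3861 *sqrt(2) / 475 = -11.50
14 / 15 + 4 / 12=19 / 15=1.27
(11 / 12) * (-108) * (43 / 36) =-473 / 4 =-118.25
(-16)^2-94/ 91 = 23202/ 91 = 254.97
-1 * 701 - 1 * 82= -783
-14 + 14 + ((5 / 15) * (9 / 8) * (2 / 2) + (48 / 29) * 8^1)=3159 / 232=13.62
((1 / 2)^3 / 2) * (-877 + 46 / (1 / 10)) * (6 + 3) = -3753 / 16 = -234.56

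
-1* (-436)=436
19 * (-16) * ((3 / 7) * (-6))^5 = 574428672 / 16807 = 34177.94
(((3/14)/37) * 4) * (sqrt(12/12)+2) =18/259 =0.07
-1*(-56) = 56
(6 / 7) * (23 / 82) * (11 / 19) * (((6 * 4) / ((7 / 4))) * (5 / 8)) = 45540 / 38171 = 1.19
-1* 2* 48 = -96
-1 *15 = -15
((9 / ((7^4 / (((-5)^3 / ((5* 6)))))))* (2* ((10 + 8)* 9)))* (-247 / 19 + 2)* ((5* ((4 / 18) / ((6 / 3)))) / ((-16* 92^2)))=-37125 / 162576512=-0.00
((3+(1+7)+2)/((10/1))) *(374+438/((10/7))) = 44239/50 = 884.78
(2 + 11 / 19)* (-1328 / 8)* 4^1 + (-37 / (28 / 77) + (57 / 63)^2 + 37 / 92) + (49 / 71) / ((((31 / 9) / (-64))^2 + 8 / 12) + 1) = -13737669584684732 / 7579249528347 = -1812.54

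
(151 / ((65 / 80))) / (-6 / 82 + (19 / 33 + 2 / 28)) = 45763872 / 141349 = 323.77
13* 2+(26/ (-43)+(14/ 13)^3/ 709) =25.40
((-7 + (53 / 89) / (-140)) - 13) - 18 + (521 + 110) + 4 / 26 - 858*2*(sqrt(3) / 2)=96078371 / 161980 - 858*sqrt(3)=-892.95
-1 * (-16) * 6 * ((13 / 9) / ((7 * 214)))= 208 / 2247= 0.09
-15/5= -3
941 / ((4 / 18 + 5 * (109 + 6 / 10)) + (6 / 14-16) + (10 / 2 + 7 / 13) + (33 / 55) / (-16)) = 61654320 / 35259703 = 1.75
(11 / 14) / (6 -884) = -11 / 12292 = -0.00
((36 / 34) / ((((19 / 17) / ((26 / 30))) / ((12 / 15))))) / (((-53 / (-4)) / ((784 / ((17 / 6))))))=5870592 / 427975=13.72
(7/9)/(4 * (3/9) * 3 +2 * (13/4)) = 2/27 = 0.07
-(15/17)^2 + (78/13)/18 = -0.45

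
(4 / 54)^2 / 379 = 4 / 276291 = 0.00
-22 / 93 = -0.24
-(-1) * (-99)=-99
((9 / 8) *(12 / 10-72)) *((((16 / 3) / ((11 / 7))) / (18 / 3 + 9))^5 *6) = -519890796544 / 1834471546875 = -0.28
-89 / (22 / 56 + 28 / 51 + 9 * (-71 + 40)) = 127092 / 397067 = 0.32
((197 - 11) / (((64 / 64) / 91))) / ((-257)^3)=-16926 / 16974593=-0.00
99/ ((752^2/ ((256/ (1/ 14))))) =1386/ 2209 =0.63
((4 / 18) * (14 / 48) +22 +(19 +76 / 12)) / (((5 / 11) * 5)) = 20.86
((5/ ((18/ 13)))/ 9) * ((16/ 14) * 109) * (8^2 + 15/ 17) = 31259020/ 9639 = 3242.97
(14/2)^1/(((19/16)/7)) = 784/19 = 41.26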